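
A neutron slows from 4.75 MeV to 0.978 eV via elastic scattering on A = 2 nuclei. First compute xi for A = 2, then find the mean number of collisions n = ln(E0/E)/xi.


xi = 1 + (A-1)^2/(2A)*ln((A-1)/(A+1)) = 0.7253469 (for A = 2)
n = ln(E0/E) / xi
n = ln(4.75e6 / 0.978) / 0.7253469
n = ln(4.856851e+06) / 0.7253469 = 21.226

21.226


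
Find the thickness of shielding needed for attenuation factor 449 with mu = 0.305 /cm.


x = ln(factor) / mu
x = ln(449) / 0.305
x = 20.023 cm

20.023


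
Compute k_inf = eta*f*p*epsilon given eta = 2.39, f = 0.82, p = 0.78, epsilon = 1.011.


k_inf = eta * f * p * epsilon
k_inf = 2.39 * 0.82 * 0.78 * 1.011
k_inf = 1.5455

1.5455


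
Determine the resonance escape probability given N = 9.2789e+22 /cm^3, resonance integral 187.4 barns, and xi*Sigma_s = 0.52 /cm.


p = exp(-N * I * 1e-24 / (xi*Sigma_s))
p = exp(-9.2789e+22 * 187.4 * 1e-24 / 0.52)
p = 3.0013e-15

3.0013e-15


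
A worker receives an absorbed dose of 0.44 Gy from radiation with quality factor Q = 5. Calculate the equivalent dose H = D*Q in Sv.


H = D * Q
H = 0.44 * 5
H = 2.2000 Sv

2.2000


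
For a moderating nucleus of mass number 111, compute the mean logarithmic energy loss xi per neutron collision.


xi = 1 + (A-1)^2/(2A) * ln((A-1)/(A+1))
xi = 1 + (111-1)^2/(2*111) * ln((111-1)/(111 +1))
xi = 0.017910

0.017910


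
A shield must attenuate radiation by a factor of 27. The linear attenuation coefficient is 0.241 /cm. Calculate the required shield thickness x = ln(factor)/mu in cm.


x = ln(factor) / mu
x = ln(27) / 0.241
x = 13.676 cm

13.676


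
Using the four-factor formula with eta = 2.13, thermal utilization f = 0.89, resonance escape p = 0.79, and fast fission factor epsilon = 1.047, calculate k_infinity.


k_inf = eta * f * p * epsilon
k_inf = 2.13 * 0.89 * 0.79 * 1.047
k_inf = 1.5680

1.5680


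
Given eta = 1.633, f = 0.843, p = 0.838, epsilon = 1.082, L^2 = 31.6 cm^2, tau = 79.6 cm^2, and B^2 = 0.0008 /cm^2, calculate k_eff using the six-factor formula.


k_inf = eta*f*p*eps = 1.633*0.843*0.838*1.082 = 1.248202
P_TNL = 1/(1 + L^2*B^2) = 1/(1 + 31.6*0.0008) = 0.9753433
P_FNL = exp(-B^2*tau) = exp(-0.0008*79.6) = 0.9383052
k_eff = k_inf * P_TNL * P_FNL = 1.248202 * 0.9753433 * 0.9383052
k_eff = 1.1423

1.1423


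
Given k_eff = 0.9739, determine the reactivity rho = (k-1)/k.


rho = (k_eff - 1) / k_eff
rho = (0.9739 - 1) / 0.9739
rho = -0.026799

-0.026799


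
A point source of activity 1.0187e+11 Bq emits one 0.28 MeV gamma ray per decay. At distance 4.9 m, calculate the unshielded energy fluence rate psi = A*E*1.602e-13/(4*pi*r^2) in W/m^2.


psi = A * E * 1.602e-13 / (4*pi*r^2)
psi = 1.0187e+11 * 0.28 * 1.602e-13 / (4*pi*4.9^2)
psi = 1.5145e-05 W/m^2

1.5145e-05


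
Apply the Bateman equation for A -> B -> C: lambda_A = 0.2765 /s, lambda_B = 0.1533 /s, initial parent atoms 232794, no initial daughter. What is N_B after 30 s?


N_B(t) = lambda_A * N_A0 / (lambda_B - lambda_A) * [exp(-lambda_A*t) - exp(-lambda_B*t)]
exp(-0.2765*30) = 2.497625e-04; exp(-0.1533*30) = 0.01006189
N_B = 0.2765 * 232794 / (0.1533 - 0.2765) * (2.497625e-04 - 0.01006189)
N_B = 5126.5

5126.5


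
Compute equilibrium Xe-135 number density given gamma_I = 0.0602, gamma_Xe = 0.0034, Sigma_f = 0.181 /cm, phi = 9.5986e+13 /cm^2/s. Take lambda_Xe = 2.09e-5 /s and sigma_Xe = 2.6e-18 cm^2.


Xe_eq = (gamma_I + gamma_Xe) * Sigma_f * phi / (lambda_Xe + sigma_Xe * phi)
Numerator = (0.0602 + 0.0034) * 0.181 * 9.5986e+13 = 1.104952e+12
Denominator = 2.09e-5 + 2.6e-18 * 9.5986e+13 = 2.704636e-04
Xe_eq = 1.104952e+12 / 2.704636e-04 = 4.0854e+15 /cm^3

4.0854e+15


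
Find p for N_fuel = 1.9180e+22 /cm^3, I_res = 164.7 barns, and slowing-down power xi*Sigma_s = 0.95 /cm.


p = exp(-N * I * 1e-24 / (xi*Sigma_s))
p = exp(-1.9180e+22 * 164.7 * 1e-24 / 0.95)
p = 0.035965

0.035965


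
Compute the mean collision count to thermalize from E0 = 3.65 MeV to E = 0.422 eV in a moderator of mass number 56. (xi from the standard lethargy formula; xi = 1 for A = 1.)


xi = 1 + (A-1)^2/(2A)*ln((A-1)/(A+1)) = 0.03529286 (for A = 56)
n = ln(E0/E) / xi
n = ln(3.65e6 / 0.422) / 0.03529286
n = ln(8.649289e+06) / 0.03529286 = 452.58

452.58


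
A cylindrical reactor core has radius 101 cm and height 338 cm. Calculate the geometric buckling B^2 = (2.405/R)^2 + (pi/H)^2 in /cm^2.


B^2 = (2.405/R)^2 + (pi/H)^2
B^2 = (2.405/101)^2 + (pi/338)^2
B^2 = 6.5340e-04 /cm^2

6.5340e-04


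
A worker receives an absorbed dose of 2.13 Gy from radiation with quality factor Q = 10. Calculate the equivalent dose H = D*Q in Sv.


H = D * Q
H = 2.13 * 10
H = 21.300 Sv

21.300


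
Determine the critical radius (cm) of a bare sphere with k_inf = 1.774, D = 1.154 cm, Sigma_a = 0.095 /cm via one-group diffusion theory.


L^2 = D / Sigma_a = 1.154 / 0.095 = 12.14737 cm^2
B_m^2 = (k_inf - 1) / L^2 = (1.774 - 1) / 12.14737 = 0.06371750 /cm^2
For a bare sphere: B_g = pi/R, so R_c = pi / sqrt(B_m^2)
R_c = pi / sqrt(0.06371750) = 12.446 cm

12.446


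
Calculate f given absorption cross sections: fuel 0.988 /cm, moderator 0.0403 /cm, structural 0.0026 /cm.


f = Sigma_a_fuel / (Sigma_a_fuel + Sigma_a_mod + Sigma_a_other)
f = 0.988 / (0.988 + 0.0403 + 0.0026)
f = 0.95839

0.95839


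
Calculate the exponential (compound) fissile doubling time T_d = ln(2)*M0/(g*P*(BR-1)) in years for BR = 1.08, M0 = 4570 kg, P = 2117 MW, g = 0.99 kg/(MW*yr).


Breeding gain G = BR - 1 = 1.08 - 1 = 0.08
Fissile production rate = g * P * G = 0.99 * 2117 * 0.08 = 167.6664 kg/yr
T_d = ln(2) * M0 / (g * P * G)
T_d = ln(2) * 4570 / 167.6664 = 18.893 yr

18.893


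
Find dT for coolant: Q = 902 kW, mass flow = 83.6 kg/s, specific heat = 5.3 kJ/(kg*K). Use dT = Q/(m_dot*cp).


dT = Q / (m_dot * cp)
dT = 902 / (83.6 * 5.3)
dT = 2.0357 C

2.0357


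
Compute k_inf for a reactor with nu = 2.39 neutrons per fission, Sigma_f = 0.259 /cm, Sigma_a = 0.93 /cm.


k_inf = nu * Sigma_f / Sigma_a
k_inf = 2.39 * 0.259 / 0.93
k_inf = 0.66560

0.66560


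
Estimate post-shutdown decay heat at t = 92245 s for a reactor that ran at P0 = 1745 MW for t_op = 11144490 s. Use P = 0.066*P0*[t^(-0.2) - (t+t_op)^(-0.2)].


P/P0 = 0.066 * [t^(-0.2) - (t + t_op)^(-0.2)]
P/P0 = 0.066 * [92245^(-0.2) - (92245 + 11144490)^(-0.2)]
P/P0 = 0.066 * [0.1016275 - 0.03889305] = 0.004140474
P = 1745 * 0.004140474 = 7.2251 MW

7.2251


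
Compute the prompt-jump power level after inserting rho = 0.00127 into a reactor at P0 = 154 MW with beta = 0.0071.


P1/P0 = beta / (beta - rho)
P1/P0 = 0.0071 / (0.0071 - 0.00127) = 1.217839
P1 = 154 * 1.217839 = 187.55 MW

187.55


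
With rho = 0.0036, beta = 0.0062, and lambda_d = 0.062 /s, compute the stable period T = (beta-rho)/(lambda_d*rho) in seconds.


T = (beta - rho) / (lambda_d * rho)
T = (0.0062 - 0.0036) / (0.062 * 0.0036)
T = 11.649 s

11.649


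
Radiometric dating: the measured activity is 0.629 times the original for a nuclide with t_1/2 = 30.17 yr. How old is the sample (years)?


lambda = ln(2) / t_half = ln(2) / 30.17 = 0.02297472 /yr
t = -ln(A/A0) / lambda
t = -ln(0.629) / 0.02297472
t = 20.180 yr

20.180


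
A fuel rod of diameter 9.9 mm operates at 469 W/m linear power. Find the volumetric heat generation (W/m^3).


r = D / 2 / 1000 = 9.9 / 2 / 1000 = 0.00495 m
q''' = q' / (pi * r^2)
q''' = 469 / (pi * 0.00495^2)
q''' = 6.0927e+06 W/m^3

6.0927e+06


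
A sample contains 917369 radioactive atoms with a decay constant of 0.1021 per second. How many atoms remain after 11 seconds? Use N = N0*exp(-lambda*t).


N = N0 * exp(-lambda * t)
N = 917369 * exp(-0.1021 * 11)
N = 298393

298393


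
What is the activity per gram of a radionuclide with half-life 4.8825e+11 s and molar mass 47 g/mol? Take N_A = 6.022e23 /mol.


lambda = ln(2) / t_half = ln(2) / 4.8825e+11 = 1.419656e-12 /s
SA = lambda * N_A / M
SA = 1.419656e-12 * 6.022e23 / 47
SA = 1.8190e+10 Bq/g

1.8190e+10


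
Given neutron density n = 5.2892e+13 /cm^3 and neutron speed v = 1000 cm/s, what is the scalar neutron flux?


phi = n * v
phi = 5.2892e+13 * 1000
phi = 5.2892e+16 /cm^2/s

5.2892e+16


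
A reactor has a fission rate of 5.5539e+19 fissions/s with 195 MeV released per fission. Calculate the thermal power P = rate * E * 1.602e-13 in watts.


P = fission_rate * E_MeV * 1.602e-13
P = 5.5539e+19 * 195 * 1.602e-13
P = 1.7350e+09 W

1.7350e+09


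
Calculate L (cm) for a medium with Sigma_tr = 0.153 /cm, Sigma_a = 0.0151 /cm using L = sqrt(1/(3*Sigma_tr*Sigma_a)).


D = 1 / (3 * Sigma_tr) = 1 / (3 * 0.153) = 2.178649 cm
L = sqrt(D / Sigma_a)
L = sqrt(2.178649 / 0.0151)
L = 12.012 cm

12.012


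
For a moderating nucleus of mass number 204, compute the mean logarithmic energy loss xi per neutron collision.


xi = 1 + (A-1)^2/(2A) * ln((A-1)/(A+1))
xi = 1 + (204-1)^2/(2*204) * ln((204-1)/(204 +1))
xi = 0.0097720

0.0097720


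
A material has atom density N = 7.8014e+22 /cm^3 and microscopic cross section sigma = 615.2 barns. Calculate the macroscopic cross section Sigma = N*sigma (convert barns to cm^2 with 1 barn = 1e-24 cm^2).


Sigma = N * sigma_barns * 1e-24
Sigma = 7.8014e+22 * 615.2 * 1e-24
Sigma = 47.994 /cm

47.994


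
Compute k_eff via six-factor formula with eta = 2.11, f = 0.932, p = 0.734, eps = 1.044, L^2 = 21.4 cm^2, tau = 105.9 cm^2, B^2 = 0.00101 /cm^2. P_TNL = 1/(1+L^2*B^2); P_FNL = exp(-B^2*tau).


k_inf = eta*f*p*eps = 2.11*0.932*0.734*1.044 = 1.506936
P_TNL = 1/(1 + L^2*B^2) = 1/(1 + 21.4*0.00101) = 0.9788433
P_FNL = exp(-B^2*tau) = exp(-0.00101*105.9) = 0.8985625
k_eff = k_inf * P_TNL * P_FNL = 1.506936 * 0.9788433 * 0.8985625
k_eff = 1.3254

1.3254


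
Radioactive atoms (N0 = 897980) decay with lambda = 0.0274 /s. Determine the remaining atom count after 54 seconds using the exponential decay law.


N = N0 * exp(-lambda * t)
N = 897980 * exp(-0.0274 * 54)
N = 204496

204496


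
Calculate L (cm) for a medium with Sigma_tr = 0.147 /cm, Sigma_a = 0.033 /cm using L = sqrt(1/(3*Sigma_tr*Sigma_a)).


D = 1 / (3 * Sigma_tr) = 1 / (3 * 0.147) = 2.267574 cm
L = sqrt(D / Sigma_a)
L = sqrt(2.267574 / 0.033)
L = 8.2894 cm

8.2894


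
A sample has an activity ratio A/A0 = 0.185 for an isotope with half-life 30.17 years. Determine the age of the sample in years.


lambda = ln(2) / t_half = ln(2) / 30.17 = 0.02297472 /yr
t = -ln(A/A0) / lambda
t = -ln(0.185) / 0.02297472
t = 73.446 yr

73.446


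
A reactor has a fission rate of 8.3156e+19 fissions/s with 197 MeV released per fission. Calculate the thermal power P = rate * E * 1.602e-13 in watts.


P = fission_rate * E_MeV * 1.602e-13
P = 8.3156e+19 * 197 * 1.602e-13
P = 2.6244e+09 W

2.6244e+09


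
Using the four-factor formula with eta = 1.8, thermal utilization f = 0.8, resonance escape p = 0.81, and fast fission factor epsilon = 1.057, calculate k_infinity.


k_inf = eta * f * p * epsilon
k_inf = 1.8 * 0.8 * 0.81 * 1.057
k_inf = 1.2329

1.2329


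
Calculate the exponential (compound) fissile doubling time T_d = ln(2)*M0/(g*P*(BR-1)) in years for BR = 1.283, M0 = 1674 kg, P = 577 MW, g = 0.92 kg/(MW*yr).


Breeding gain G = BR - 1 = 1.283 - 1 = 0.283
Fissile production rate = g * P * G = 0.92 * 577 * 0.283 = 150.22772 kg/yr
T_d = ln(2) * M0 / (g * P * G)
T_d = ln(2) * 1674 / 150.22772 = 7.7238 yr

7.7238


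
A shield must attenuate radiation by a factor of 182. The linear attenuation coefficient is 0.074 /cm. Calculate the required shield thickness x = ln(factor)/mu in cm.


x = ln(factor) / mu
x = ln(182) / 0.074
x = 70.324 cm

70.324


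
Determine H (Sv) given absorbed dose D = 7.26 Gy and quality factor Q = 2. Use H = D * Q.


H = D * Q
H = 7.26 * 2
H = 14.520 Sv

14.520


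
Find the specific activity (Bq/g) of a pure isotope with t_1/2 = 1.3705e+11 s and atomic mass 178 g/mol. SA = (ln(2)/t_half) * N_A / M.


lambda = ln(2) / t_half = ln(2) / 1.3705e+11 = 5.057623e-12 /s
SA = lambda * N_A / M
SA = 5.057623e-12 * 6.022e23 / 178
SA = 1.7111e+10 Bq/g

1.7111e+10


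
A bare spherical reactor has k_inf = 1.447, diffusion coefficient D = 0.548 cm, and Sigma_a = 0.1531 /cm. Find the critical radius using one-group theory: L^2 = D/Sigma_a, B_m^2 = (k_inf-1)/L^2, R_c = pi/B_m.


L^2 = D / Sigma_a = 0.548 / 0.1531 = 3.579360 cm^2
B_m^2 = (k_inf - 1) / L^2 = (1.447 - 1) / 3.579360 = 0.1248827 /cm^2
For a bare sphere: B_g = pi/R, so R_c = pi / sqrt(B_m^2)
R_c = pi / sqrt(0.1248827) = 8.8899 cm

8.8899


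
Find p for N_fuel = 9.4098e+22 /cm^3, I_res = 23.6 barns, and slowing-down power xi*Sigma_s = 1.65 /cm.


p = exp(-N * I * 1e-24 / (xi*Sigma_s))
p = exp(-9.4098e+22 * 23.6 * 1e-24 / 1.65)
p = 0.26031

0.26031


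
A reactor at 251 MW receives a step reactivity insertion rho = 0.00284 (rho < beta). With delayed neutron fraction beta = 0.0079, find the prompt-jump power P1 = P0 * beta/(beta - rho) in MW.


P1/P0 = beta / (beta - rho)
P1/P0 = 0.0079 / (0.0079 - 0.00284) = 1.561265
P1 = 251 * 1.561265 = 391.88 MW

391.88


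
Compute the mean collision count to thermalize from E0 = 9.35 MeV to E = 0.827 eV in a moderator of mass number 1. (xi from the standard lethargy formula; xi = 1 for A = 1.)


xi = 1 + (A-1)^2/(2A)*ln((A-1)/(A+1)) = 1 (for A = 1)
n = ln(E0/E) / xi
n = ln(9.35e6 / 0.827) / 1
n = ln(1.130593e+07) / 1 = 16.241

16.241


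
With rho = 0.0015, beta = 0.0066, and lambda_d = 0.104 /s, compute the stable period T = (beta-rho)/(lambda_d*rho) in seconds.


T = (beta - rho) / (lambda_d * rho)
T = (0.0066 - 0.0015) / (0.104 * 0.0015)
T = 32.692 s

32.692


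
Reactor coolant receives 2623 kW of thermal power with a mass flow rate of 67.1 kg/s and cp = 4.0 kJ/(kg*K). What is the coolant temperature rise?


dT = Q / (m_dot * cp)
dT = 2623 / (67.1 * 4.0)
dT = 9.7727 C

9.7727


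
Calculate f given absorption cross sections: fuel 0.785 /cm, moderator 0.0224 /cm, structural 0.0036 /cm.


f = Sigma_a_fuel / (Sigma_a_fuel + Sigma_a_mod + Sigma_a_other)
f = 0.785 / (0.785 + 0.0224 + 0.0036)
f = 0.96794

0.96794


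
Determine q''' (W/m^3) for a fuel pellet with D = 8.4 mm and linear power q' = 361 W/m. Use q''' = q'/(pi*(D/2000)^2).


r = D / 2 / 1000 = 8.4 / 2 / 1000 = 0.0042 m
q''' = q' / (pi * r^2)
q''' = 361 / (pi * 0.0042^2)
q''' = 6.5142e+06 W/m^3

6.5142e+06


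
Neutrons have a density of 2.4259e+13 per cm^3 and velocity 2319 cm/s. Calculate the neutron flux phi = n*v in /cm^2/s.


phi = n * v
phi = 2.4259e+13 * 2319
phi = 5.6257e+16 /cm^2/s

5.6257e+16


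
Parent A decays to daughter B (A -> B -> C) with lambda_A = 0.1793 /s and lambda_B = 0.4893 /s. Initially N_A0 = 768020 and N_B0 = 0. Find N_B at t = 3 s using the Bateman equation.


N_B(t) = lambda_A * N_A0 / (lambda_B - lambda_A) * [exp(-lambda_A*t) - exp(-lambda_B*t)]
exp(-0.1793*3) = 0.5839733; exp(-0.4893*3) = 0.2304088
N_B = 0.1793 * 768020 / (0.4893 - 0.1793) * (0.5839733 - 0.2304088)
N_B = 157058

157058


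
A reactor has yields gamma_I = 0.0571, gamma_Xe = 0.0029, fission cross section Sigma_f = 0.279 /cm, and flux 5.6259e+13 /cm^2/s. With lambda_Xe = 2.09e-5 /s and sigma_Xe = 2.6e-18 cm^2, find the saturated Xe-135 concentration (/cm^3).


Xe_eq = (gamma_I + gamma_Xe) * Sigma_f * phi / (lambda_Xe + sigma_Xe * phi)
Numerator = (0.0571 + 0.0029) * 0.279 * 5.6259e+13 = 9.417757e+11
Denominator = 2.09e-5 + 2.6e-18 * 5.6259e+13 = 1.671734e-04
Xe_eq = 9.417757e+11 / 1.671734e-04 = 5.6335e+15 /cm^3

5.6335e+15


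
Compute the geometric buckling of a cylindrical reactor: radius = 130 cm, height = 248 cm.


B^2 = (2.405/R)^2 + (pi/H)^2
B^2 = (2.405/130)^2 + (pi/248)^2
B^2 = 5.0272e-04 /cm^2

5.0272e-04


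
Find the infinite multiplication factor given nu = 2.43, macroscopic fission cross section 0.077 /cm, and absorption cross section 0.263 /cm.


k_inf = nu * Sigma_f / Sigma_a
k_inf = 2.43 * 0.077 / 0.263
k_inf = 0.71144

0.71144


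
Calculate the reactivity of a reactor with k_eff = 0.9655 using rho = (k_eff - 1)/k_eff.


rho = (k_eff - 1) / k_eff
rho = (0.9655 - 1) / 0.9655
rho = -0.035733

-0.035733


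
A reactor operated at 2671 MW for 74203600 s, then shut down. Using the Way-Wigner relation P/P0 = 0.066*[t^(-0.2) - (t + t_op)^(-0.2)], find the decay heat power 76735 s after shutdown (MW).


P/P0 = 0.066 * [t^(-0.2) - (t + t_op)^(-0.2)]
P/P0 = 0.066 * [76735^(-0.2) - (76735 + 74203600)^(-0.2)]
P/P0 = 0.066 * [0.1054390 - 0.02665786] = 0.005199555
P = 2671 * 0.005199555 = 13.888 MW

13.888


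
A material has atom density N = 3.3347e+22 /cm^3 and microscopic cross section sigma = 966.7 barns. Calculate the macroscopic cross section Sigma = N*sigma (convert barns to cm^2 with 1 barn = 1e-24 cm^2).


Sigma = N * sigma_barns * 1e-24
Sigma = 3.3347e+22 * 966.7 * 1e-24
Sigma = 32.237 /cm

32.237


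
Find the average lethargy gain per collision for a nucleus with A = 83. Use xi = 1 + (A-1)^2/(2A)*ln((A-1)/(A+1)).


xi = 1 + (A-1)^2/(2A) * ln((A-1)/(A+1))
xi = 1 + (83-1)^2/(2*83) * ln((83-1)/(83 +1))
xi = 0.023904

0.023904


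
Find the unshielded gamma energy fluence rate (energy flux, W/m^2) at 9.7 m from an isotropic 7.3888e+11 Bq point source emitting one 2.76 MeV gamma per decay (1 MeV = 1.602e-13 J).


psi = A * E * 1.602e-13 / (4*pi*r^2)
psi = 7.3888e+11 * 2.76 * 1.602e-13 / (4*pi*9.7^2)
psi = 2.7631e-04 W/m^2

2.7631e-04


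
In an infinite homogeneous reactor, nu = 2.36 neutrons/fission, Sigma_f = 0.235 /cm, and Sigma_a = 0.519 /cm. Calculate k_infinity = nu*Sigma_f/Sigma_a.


k_inf = nu * Sigma_f / Sigma_a
k_inf = 2.36 * 0.235 / 0.519
k_inf = 1.0686

1.0686


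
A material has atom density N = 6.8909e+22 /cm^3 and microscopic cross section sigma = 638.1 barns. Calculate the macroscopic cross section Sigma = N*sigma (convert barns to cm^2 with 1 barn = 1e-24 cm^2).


Sigma = N * sigma_barns * 1e-24
Sigma = 6.8909e+22 * 638.1 * 1e-24
Sigma = 43.971 /cm

43.971


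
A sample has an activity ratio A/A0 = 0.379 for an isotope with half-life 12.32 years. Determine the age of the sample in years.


lambda = ln(2) / t_half = ln(2) / 12.32 = 0.05626195 /yr
t = -ln(A/A0) / lambda
t = -ln(0.379) / 0.05626195
t = 17.245 yr

17.245


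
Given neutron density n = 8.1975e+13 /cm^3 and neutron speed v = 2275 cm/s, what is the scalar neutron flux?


phi = n * v
phi = 8.1975e+13 * 2275
phi = 1.8649e+17 /cm^2/s

1.8649e+17


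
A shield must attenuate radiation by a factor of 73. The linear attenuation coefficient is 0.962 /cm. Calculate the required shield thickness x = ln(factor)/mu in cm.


x = ln(factor) / mu
x = ln(73) / 0.962
x = 4.4599 cm

4.4599


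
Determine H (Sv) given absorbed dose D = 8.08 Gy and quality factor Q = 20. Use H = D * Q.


H = D * Q
H = 8.08 * 20
H = 161.60 Sv

161.60


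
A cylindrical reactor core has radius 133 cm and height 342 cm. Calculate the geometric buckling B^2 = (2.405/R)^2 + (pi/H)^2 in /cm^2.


B^2 = (2.405/R)^2 + (pi/H)^2
B^2 = (2.405/133)^2 + (pi/342)^2
B^2 = 4.1137e-04 /cm^2

4.1137e-04


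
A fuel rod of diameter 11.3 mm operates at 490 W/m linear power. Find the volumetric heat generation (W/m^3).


r = D / 2 / 1000 = 11.3 / 2 / 1000 = 0.00565 m
q''' = q' / (pi * r^2)
q''' = 490 / (pi * 0.00565^2)
q''' = 4.8860e+06 W/m^3

4.8860e+06


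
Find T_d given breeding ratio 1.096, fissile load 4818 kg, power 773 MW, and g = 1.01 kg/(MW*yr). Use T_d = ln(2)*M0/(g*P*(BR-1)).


Breeding gain G = BR - 1 = 1.096 - 1 = 0.096
Fissile production rate = g * P * G = 1.01 * 773 * 0.096 = 74.95008 kg/yr
T_d = ln(2) * M0 / (g * P * G)
T_d = ln(2) * 4818 / 74.95008 = 44.557 yr

44.557


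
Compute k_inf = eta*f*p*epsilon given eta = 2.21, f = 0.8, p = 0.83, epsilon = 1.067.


k_inf = eta * f * p * epsilon
k_inf = 2.21 * 0.8 * 0.83 * 1.067
k_inf = 1.5658

1.5658


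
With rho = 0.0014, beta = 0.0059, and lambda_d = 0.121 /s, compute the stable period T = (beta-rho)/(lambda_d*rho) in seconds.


T = (beta - rho) / (lambda_d * rho)
T = (0.0059 - 0.0014) / (0.121 * 0.0014)
T = 26.564 s

26.564


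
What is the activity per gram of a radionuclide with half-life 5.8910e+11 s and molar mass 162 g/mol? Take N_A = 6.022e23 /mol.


lambda = ln(2) / t_half = ln(2) / 5.8910e+11 = 1.176621e-12 /s
SA = lambda * N_A / M
SA = 1.176621e-12 * 6.022e23 / 162
SA = 4.3738e+09 Bq/g

4.3738e+09


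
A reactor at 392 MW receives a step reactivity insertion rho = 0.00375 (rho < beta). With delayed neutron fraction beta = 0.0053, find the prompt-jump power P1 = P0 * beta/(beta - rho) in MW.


P1/P0 = beta / (beta - rho)
P1/P0 = 0.0053 / (0.0053 - 0.00375) = 3.419355
P1 = 392 * 3.419355 = 1340.4 MW

1340.4


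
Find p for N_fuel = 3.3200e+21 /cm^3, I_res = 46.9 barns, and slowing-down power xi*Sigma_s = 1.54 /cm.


p = exp(-N * I * 1e-24 / (xi*Sigma_s))
p = exp(-3.3200e+21 * 46.9 * 1e-24 / 1.54)
p = 0.90383

0.90383


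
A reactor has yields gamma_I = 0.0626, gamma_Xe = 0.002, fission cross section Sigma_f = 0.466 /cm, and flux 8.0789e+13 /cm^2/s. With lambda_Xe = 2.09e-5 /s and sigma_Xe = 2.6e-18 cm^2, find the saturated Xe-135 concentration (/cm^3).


Xe_eq = (gamma_I + gamma_Xe) * Sigma_f * phi / (lambda_Xe + sigma_Xe * phi)
Numerator = (0.0626 + 0.002) * 0.466 * 8.0789e+13 = 2.432040e+12
Denominator = 2.09e-5 + 2.6e-18 * 8.0789e+13 = 2.309514e-04
Xe_eq = 2.432040e+12 / 2.309514e-04 = 1.0531e+16 /cm^3

1.0531e+16


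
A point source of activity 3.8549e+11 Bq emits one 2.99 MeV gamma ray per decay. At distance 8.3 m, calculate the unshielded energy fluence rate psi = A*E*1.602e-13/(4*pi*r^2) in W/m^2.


psi = A * E * 1.602e-13 / (4*pi*r^2)
psi = 3.8549e+11 * 2.99 * 1.602e-13 / (4*pi*8.3^2)
psi = 2.1330e-04 W/m^2

2.1330e-04


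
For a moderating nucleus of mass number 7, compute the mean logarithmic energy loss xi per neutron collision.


xi = 1 + (A-1)^2/(2A) * ln((A-1)/(A+1))
xi = 1 + (7-1)^2/(2*7) * ln((7-1)/(7 +1))
xi = 0.26025

0.26025


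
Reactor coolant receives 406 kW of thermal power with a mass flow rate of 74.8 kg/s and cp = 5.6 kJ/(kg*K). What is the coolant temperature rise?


dT = Q / (m_dot * cp)
dT = 406 / (74.8 * 5.6)
dT = 0.96925 C

0.96925


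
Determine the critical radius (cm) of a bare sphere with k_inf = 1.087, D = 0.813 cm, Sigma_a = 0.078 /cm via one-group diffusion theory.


L^2 = D / Sigma_a = 0.813 / 0.078 = 10.42308 cm^2
B_m^2 = (k_inf - 1) / L^2 = (1.087 - 1) / 10.42308 = 0.008346861 /cm^2
For a bare sphere: B_g = pi/R, so R_c = pi / sqrt(B_m^2)
R_c = pi / sqrt(0.008346861) = 34.387 cm

34.387


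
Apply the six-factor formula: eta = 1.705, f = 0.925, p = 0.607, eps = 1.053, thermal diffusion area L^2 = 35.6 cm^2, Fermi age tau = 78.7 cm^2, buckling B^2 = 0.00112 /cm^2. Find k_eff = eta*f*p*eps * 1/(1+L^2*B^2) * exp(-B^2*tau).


k_inf = eta*f*p*eps = 1.705*0.925*0.607*1.053 = 1.008053
P_TNL = 1/(1 + L^2*B^2) = 1/(1 + 35.6*0.00112) = 0.9616568
P_FNL = exp(-B^2*tau) = exp(-0.00112*78.7) = 0.9156290
k_eff = k_inf * P_TNL * P_FNL = 1.008053 * 0.9616568 * 0.9156290
k_eff = 0.88761

0.88761


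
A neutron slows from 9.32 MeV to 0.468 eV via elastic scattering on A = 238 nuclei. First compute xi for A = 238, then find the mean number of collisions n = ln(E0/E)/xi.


xi = 1 + (A-1)^2/(2A)*ln((A-1)/(A+1)) = 0.008379872 (for A = 238)
n = ln(E0/E) / xi
n = ln(9.32e6 / 0.468) / 0.008379872
n = ln(1.991453e+07) / 0.008379872 = 2005.6

2005.6


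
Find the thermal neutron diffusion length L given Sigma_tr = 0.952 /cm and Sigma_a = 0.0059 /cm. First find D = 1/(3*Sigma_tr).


D = 1 / (3 * Sigma_tr) = 1 / (3 * 0.952) = 0.3501401 cm
L = sqrt(D / Sigma_a)
L = sqrt(0.3501401 / 0.0059)
L = 7.7036 cm

7.7036


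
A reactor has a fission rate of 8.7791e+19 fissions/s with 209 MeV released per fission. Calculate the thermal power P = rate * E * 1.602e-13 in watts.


P = fission_rate * E_MeV * 1.602e-13
P = 8.7791e+19 * 209 * 1.602e-13
P = 2.9394e+09 W

2.9394e+09


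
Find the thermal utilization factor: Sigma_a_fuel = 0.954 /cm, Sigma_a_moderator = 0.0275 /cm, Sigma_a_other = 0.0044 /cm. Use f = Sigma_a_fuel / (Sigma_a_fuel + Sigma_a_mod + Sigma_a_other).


f = Sigma_a_fuel / (Sigma_a_fuel + Sigma_a_mod + Sigma_a_other)
f = 0.954 / (0.954 + 0.0275 + 0.0044)
f = 0.96764

0.96764


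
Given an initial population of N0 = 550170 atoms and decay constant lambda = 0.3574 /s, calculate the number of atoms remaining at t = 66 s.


N = N0 * exp(-lambda * t)
N = 550170 * exp(-0.3574 * 66)
N = 3.1346e-05

3.1346e-05


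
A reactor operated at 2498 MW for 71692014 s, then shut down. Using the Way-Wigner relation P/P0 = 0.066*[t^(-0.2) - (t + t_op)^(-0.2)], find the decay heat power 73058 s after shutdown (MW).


P/P0 = 0.066 * [t^(-0.2) - (t + t_op)^(-0.2)]
P/P0 = 0.066 * [73058^(-0.2) - (73058 + 71692014)^(-0.2)]
P/P0 = 0.066 * [0.1064796 - 0.02684215] = 0.005256072
P = 2498 * 0.005256072 = 13.130 MW

13.130


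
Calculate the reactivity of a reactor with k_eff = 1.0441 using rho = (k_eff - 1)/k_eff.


rho = (k_eff - 1) / k_eff
rho = (1.0441 - 1) / 1.0441
rho = 0.042237

0.042237


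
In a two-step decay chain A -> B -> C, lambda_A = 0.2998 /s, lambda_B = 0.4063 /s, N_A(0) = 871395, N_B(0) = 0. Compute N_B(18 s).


N_B(t) = lambda_A * N_A0 / (lambda_B - lambda_A) * [exp(-lambda_A*t) - exp(-lambda_B*t)]
exp(-0.2998*18) = 0.004532870; exp(-0.4063*18) = 6.665469e-04
N_B = 0.2998 * 871395 / (0.4063 - 0.2998) * (0.004532870 - 6.665469e-04)
N_B = 9484.1

9484.1


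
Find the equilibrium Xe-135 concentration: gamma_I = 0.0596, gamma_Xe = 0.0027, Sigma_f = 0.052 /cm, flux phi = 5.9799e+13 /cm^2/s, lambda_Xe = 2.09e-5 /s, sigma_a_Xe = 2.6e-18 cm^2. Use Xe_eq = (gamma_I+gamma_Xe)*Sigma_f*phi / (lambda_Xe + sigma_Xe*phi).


Xe_eq = (gamma_I + gamma_Xe) * Sigma_f * phi / (lambda_Xe + sigma_Xe * phi)
Numerator = (0.0596 + 0.0027) * 0.052 * 5.9799e+13 = 1.937248e+11
Denominator = 2.09e-5 + 2.6e-18 * 5.9799e+13 = 1.763774e-04
Xe_eq = 1.937248e+11 / 1.763774e-04 = 1.0984e+15 /cm^3

1.0984e+15


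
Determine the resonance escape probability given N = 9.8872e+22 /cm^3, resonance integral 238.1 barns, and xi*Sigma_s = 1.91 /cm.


p = exp(-N * I * 1e-24 / (xi*Sigma_s))
p = exp(-9.8872e+22 * 238.1 * 1e-24 / 1.91)
p = 4.4378e-06

4.4378e-06


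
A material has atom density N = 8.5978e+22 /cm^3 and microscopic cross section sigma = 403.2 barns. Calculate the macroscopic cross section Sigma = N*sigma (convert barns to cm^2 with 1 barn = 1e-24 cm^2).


Sigma = N * sigma_barns * 1e-24
Sigma = 8.5978e+22 * 403.2 * 1e-24
Sigma = 34.666 /cm

34.666


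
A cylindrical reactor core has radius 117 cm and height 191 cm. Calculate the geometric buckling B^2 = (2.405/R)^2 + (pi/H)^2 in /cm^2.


B^2 = (2.405/R)^2 + (pi/H)^2
B^2 = (2.405/117)^2 + (pi/191)^2
B^2 = 6.9307e-04 /cm^2

6.9307e-04


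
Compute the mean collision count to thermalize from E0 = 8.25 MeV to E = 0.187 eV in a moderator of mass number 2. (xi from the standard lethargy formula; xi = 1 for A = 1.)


xi = 1 + (A-1)^2/(2A)*ln((A-1)/(A+1)) = 0.7253469 (for A = 2)
n = ln(E0/E) / xi
n = ln(8.25e6 / 0.187) / 0.7253469
n = ln(4.411765e+07) / 0.7253469 = 24.268

24.268


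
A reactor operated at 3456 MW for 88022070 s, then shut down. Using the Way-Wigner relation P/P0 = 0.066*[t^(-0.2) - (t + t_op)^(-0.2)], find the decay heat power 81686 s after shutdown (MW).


P/P0 = 0.066 * [t^(-0.2) - (t + t_op)^(-0.2)]
P/P0 = 0.066 * [81686^(-0.2) - (81686 + 88022070)^(-0.2)]
P/P0 = 0.066 * [0.1041287 - 0.02576328] = 0.005172118
P = 3456 * 0.005172118 = 17.875 MW

17.875


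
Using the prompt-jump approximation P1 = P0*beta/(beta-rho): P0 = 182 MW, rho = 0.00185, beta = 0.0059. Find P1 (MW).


P1/P0 = beta / (beta - rho)
P1/P0 = 0.0059 / (0.0059 - 0.00185) = 1.456790
P1 = 182 * 1.456790 = 265.14 MW

265.14


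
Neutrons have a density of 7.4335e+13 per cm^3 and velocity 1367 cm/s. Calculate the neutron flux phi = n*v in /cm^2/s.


phi = n * v
phi = 7.4335e+13 * 1367
phi = 1.0162e+17 /cm^2/s

1.0162e+17


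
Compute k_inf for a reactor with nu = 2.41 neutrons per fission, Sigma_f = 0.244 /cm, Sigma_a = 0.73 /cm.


k_inf = nu * Sigma_f / Sigma_a
k_inf = 2.41 * 0.244 / 0.73
k_inf = 0.80553

0.80553


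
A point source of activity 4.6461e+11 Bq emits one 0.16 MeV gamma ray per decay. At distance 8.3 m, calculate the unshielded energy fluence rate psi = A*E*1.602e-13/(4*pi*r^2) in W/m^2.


psi = A * E * 1.602e-13 / (4*pi*r^2)
psi = 4.6461e+11 * 0.16 * 1.602e-13 / (4*pi*8.3^2)
psi = 1.3756e-05 W/m^2

1.3756e-05


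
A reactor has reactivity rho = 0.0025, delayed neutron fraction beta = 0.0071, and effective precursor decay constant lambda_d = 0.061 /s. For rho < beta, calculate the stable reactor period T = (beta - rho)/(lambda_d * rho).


T = (beta - rho) / (lambda_d * rho)
T = (0.0071 - 0.0025) / (0.061 * 0.0025)
T = 30.164 s

30.164


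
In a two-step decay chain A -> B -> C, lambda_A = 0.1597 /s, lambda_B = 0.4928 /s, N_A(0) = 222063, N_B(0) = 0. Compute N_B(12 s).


N_B(t) = lambda_A * N_A0 / (lambda_B - lambda_A) * [exp(-lambda_A*t) - exp(-lambda_B*t)]
exp(-0.1597*12) = 0.1471357; exp(-0.4928*12) = 0.002702441
N_B = 0.1597 * 222063 / (0.4928 - 0.1597) * (0.1471357 - 0.002702441)
N_B = 15377

15377


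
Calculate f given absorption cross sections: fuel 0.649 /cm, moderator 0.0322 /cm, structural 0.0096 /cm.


f = Sigma_a_fuel / (Sigma_a_fuel + Sigma_a_mod + Sigma_a_other)
f = 0.649 / (0.649 + 0.0322 + 0.0096)
f = 0.93949

0.93949


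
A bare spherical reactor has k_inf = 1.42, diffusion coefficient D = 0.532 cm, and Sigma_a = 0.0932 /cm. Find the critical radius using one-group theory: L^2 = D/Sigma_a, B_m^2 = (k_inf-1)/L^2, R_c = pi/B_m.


L^2 = D / Sigma_a = 0.532 / 0.0932 = 5.708155 cm^2
B_m^2 = (k_inf - 1) / L^2 = (1.42 - 1) / 5.708155 = 0.07357894 /cm^2
For a bare sphere: B_g = pi/R, so R_c = pi / sqrt(B_m^2)
R_c = pi / sqrt(0.07357894) = 11.582 cm

11.582


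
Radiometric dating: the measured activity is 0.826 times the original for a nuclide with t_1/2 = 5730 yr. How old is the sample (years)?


lambda = ln(2) / t_half = ln(2) / 5730 = 1.209681e-04 /yr
t = -ln(A/A0) / lambda
t = -ln(0.826) / 1.209681e-04
t = 1580.3 yr

1580.3


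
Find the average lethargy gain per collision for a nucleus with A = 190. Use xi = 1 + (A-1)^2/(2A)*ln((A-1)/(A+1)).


xi = 1 + (A-1)^2/(2A) * ln((A-1)/(A+1))
xi = 1 + (190-1)^2/(2*190) * ln((190-1)/(190 +1))
xi = 0.010489

0.010489


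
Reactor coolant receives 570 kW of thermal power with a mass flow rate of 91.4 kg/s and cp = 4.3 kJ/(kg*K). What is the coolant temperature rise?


dT = Q / (m_dot * cp)
dT = 570 / (91.4 * 4.3)
dT = 1.4503 C

1.4503


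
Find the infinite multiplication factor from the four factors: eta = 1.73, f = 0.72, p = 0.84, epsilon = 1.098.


k_inf = eta * f * p * epsilon
k_inf = 1.73 * 0.72 * 0.84 * 1.098
k_inf = 1.1488

1.1488


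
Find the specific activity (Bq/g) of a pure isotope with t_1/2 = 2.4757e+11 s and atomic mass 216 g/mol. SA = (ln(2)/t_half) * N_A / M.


lambda = ln(2) / t_half = ln(2) / 2.4757e+11 = 2.799803e-12 /s
SA = lambda * N_A / M
SA = 2.799803e-12 * 6.022e23 / 216
SA = 7.8057e+09 Bq/g

7.8057e+09


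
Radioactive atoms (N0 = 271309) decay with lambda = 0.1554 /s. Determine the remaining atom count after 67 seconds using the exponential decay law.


N = N0 * exp(-lambda * t)
N = 271309 * exp(-0.1554 * 67)
N = 8.1598

8.1598


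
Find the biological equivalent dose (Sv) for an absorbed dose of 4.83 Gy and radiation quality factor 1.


H = D * Q
H = 4.83 * 1
H = 4.8300 Sv

4.8300


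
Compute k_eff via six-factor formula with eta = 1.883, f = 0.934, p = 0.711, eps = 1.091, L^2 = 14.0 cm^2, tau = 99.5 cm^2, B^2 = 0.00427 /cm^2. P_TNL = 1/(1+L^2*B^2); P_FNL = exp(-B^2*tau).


k_inf = eta*f*p*eps = 1.883*0.934*0.711*1.091 = 1.364242
P_TNL = 1/(1 + L^2*B^2) = 1/(1 + 14.0*0.00427) = 0.9435921
P_FNL = exp(-B^2*tau) = exp(-0.00427*99.5) = 0.6538581
k_eff = k_inf * P_TNL * P_FNL = 1.364242 * 0.9435921 * 0.6538581
k_eff = 0.84170

0.84170


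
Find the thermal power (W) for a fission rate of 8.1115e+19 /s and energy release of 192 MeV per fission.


P = fission_rate * E_MeV * 1.602e-13
P = 8.1115e+19 * 192 * 1.602e-13
P = 2.4950e+09 W

2.4950e+09


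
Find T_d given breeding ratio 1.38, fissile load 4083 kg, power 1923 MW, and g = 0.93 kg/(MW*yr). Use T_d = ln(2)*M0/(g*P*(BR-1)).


Breeding gain G = BR - 1 = 1.38 - 1 = 0.38
Fissile production rate = g * P * G = 0.93 * 1923 * 0.38 = 679.5882 kg/yr
T_d = ln(2) * M0 / (g * P * G)
T_d = ln(2) * 4083 / 679.5882 = 4.1645 yr

4.1645


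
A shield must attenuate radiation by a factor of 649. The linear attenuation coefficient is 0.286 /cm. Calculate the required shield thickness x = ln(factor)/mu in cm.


x = ln(factor) / mu
x = ln(649) / 0.286
x = 22.641 cm

22.641


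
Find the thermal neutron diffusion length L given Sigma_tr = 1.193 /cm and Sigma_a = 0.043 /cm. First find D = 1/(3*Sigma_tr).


D = 1 / (3 * Sigma_tr) = 1 / (3 * 1.193) = 0.2794077 cm
L = sqrt(D / Sigma_a)
L = sqrt(0.2794077 / 0.043)
L = 2.5491 cm

2.5491


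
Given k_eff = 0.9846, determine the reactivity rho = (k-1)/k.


rho = (k_eff - 1) / k_eff
rho = (0.9846 - 1) / 0.9846
rho = -0.015641

-0.015641


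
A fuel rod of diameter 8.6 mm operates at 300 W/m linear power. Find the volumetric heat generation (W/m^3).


r = D / 2 / 1000 = 8.6 / 2 / 1000 = 0.0043 m
q''' = q' / (pi * r^2)
q''' = 300 / (pi * 0.0043^2)
q''' = 5.1646e+06 W/m^3

5.1646e+06


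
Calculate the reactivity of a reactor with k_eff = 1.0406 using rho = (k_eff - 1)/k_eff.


rho = (k_eff - 1) / k_eff
rho = (1.0406 - 1) / 1.0406
rho = 0.039016

0.039016


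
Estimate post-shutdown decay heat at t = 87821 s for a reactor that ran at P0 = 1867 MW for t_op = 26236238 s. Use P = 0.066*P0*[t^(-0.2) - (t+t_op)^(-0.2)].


P/P0 = 0.066 * [t^(-0.2) - (t + t_op)^(-0.2)]
P/P0 = 0.066 * [87821^(-0.2) - (87821 + 26236238)^(-0.2)]
P/P0 = 0.066 * [0.1026314 - 0.03280420] = 0.004608595
P = 1867 * 0.004608595 = 8.6042 MW

8.6042


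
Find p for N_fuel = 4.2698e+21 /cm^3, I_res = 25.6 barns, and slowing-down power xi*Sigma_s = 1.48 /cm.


p = exp(-N * I * 1e-24 / (xi*Sigma_s))
p = exp(-4.2698e+21 * 25.6 * 1e-24 / 1.48)
p = 0.92881

0.92881


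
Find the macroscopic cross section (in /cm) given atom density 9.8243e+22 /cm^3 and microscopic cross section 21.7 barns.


Sigma = N * sigma_barns * 1e-24
Sigma = 9.8243e+22 * 21.7 * 1e-24
Sigma = 2.1319 /cm

2.1319


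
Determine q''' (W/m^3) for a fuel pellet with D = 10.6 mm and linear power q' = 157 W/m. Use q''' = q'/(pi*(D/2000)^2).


r = D / 2 / 1000 = 10.6 / 2 / 1000 = 0.0053 m
q''' = q' / (pi * r^2)
q''' = 157 / (pi * 0.0053^2)
q''' = 1.7791e+06 W/m^3

1.7791e+06


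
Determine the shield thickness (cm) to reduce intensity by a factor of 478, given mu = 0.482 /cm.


x = ln(factor) / mu
x = ln(478) / 0.482
x = 12.800 cm

12.800


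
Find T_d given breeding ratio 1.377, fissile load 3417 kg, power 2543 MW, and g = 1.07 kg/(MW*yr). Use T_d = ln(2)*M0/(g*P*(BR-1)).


Breeding gain G = BR - 1 = 1.377 - 1 = 0.377
Fissile production rate = g * P * G = 1.07 * 2543 * 0.377 = 1025.82077 kg/yr
T_d = ln(2) * M0 / (g * P * G)
T_d = ln(2) * 3417 / 1025.82077 = 2.3089 yr

2.3089


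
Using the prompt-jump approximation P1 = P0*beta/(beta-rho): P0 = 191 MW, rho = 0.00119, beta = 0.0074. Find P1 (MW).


P1/P0 = beta / (beta - rho)
P1/P0 = 0.0074 / (0.0074 - 0.00119) = 1.191626
P1 = 191 * 1.191626 = 227.60 MW

227.60


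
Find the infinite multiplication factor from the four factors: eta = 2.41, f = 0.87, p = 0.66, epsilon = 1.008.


k_inf = eta * f * p * epsilon
k_inf = 2.41 * 0.87 * 0.66 * 1.008
k_inf = 1.3949

1.3949


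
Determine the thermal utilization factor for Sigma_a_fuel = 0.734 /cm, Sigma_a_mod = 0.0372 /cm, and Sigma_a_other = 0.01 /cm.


f = Sigma_a_fuel / (Sigma_a_fuel + Sigma_a_mod + Sigma_a_other)
f = 0.734 / (0.734 + 0.0372 + 0.01)
f = 0.93958

0.93958


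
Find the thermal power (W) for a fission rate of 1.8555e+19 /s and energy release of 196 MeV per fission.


P = fission_rate * E_MeV * 1.602e-13
P = 1.8555e+19 * 196 * 1.602e-13
P = 5.8261e+08 W

5.8261e+08


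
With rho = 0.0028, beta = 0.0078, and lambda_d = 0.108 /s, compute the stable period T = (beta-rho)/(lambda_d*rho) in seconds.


T = (beta - rho) / (lambda_d * rho)
T = (0.0078 - 0.0028) / (0.108 * 0.0028)
T = 16.534 s

16.534


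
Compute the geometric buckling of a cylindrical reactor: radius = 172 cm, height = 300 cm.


B^2 = (2.405/R)^2 + (pi/H)^2
B^2 = (2.405/172)^2 + (pi/300)^2
B^2 = 3.0517e-04 /cm^2

3.0517e-04


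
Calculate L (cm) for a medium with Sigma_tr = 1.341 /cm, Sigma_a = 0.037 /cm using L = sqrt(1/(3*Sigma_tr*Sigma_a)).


D = 1 / (3 * Sigma_tr) = 1 / (3 * 1.341) = 0.2485707 cm
L = sqrt(D / Sigma_a)
L = sqrt(0.2485707 / 0.037)
L = 2.5919 cm

2.5919


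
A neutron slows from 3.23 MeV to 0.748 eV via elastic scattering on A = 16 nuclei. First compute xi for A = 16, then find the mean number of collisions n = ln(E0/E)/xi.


xi = 1 + (A-1)^2/(2A)*ln((A-1)/(A+1)) = 0.1199467 (for A = 16)
n = ln(E0/E) / xi
n = ln(3.23e6 / 0.748) / 0.1199467
n = ln(4.318182e+06) / 0.1199467 = 127.38

127.38


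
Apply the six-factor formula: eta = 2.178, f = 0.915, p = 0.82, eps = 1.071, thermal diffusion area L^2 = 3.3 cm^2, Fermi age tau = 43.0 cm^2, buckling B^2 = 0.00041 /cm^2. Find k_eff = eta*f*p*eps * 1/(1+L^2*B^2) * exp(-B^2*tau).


k_inf = eta*f*p*eps = 2.178*0.915*0.82*1.071 = 1.750178
P_TNL = 1/(1 + L^2*B^2) = 1/(1 + 3.3*0.00041) = 0.9986488
P_FNL = exp(-B^2*tau) = exp(-0.00041*43.0) = 0.9825245
k_eff = k_inf * P_TNL * P_FNL = 1.750178 * 0.9986488 * 0.9825245
k_eff = 1.7173

1.7173


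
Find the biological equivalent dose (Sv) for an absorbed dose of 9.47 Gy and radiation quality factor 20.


H = D * Q
H = 9.47 * 20
H = 189.40 Sv

189.40


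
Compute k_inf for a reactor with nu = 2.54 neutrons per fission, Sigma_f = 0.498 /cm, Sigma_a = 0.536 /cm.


k_inf = nu * Sigma_f / Sigma_a
k_inf = 2.54 * 0.498 / 0.536
k_inf = 2.3599

2.3599


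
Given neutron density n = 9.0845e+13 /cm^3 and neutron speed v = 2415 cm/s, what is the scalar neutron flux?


phi = n * v
phi = 9.0845e+13 * 2415
phi = 2.1939e+17 /cm^2/s

2.1939e+17


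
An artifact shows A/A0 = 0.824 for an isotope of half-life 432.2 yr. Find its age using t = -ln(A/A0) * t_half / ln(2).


lambda = ln(2) / t_half = ln(2) / 432.2 = 0.001603765 /yr
t = -ln(A/A0) / lambda
t = -ln(0.824) / 0.001603765
t = 120.71 yr

120.71


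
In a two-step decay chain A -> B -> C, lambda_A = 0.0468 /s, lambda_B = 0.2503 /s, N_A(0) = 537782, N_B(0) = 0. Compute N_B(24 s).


N_B(t) = lambda_A * N_A0 / (lambda_B - lambda_A) * [exp(-lambda_A*t) - exp(-lambda_B*t)]
exp(-0.0468*24) = 0.3252374; exp(-0.2503*24) = 0.002460969
N_B = 0.0468 * 537782 / (0.2503 - 0.0468) * (0.3252374 - 0.002460969)
N_B = 39920

39920


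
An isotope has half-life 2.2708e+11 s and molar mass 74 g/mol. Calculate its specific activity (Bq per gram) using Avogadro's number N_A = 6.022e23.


lambda = ln(2) / t_half = ln(2) / 2.2708e+11 = 3.052436e-12 /s
SA = lambda * N_A / M
SA = 3.052436e-12 * 6.022e23 / 74
SA = 2.4840e+10 Bq/g

2.4840e+10


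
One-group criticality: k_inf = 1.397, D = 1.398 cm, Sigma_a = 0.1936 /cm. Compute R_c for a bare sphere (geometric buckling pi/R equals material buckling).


L^2 = D / Sigma_a = 1.398 / 0.1936 = 7.221074 cm^2
B_m^2 = (k_inf - 1) / L^2 = (1.397 - 1) / 7.221074 = 0.05497797 /cm^2
For a bare sphere: B_g = pi/R, so R_c = pi / sqrt(B_m^2)
R_c = pi / sqrt(0.05497797) = 13.398 cm

13.398


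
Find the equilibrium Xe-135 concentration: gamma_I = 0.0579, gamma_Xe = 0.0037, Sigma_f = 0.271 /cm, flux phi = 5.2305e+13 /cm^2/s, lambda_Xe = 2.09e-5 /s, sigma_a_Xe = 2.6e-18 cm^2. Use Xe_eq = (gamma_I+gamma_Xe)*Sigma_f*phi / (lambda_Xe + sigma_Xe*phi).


Xe_eq = (gamma_I + gamma_Xe) * Sigma_f * phi / (lambda_Xe + sigma_Xe * phi)
Numerator = (0.0579 + 0.0037) * 0.271 * 5.2305e+13 = 8.731587e+11
Denominator = 2.09e-5 + 2.6e-18 * 5.2305e+13 = 1.568930e-04
Xe_eq = 8.731587e+11 / 1.568930e-04 = 5.5653e+15 /cm^3

5.5653e+15
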